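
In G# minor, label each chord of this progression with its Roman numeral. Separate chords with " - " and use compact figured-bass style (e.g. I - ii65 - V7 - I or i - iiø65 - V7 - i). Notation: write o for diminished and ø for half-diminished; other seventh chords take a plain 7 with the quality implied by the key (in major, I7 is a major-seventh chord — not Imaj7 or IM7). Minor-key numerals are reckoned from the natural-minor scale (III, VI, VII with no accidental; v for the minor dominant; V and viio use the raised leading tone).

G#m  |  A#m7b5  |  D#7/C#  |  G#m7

G#m: root G# is the tonic; minor triad there is i.
A#m7b5 has root A#, degree 2 in G# minor, so iiø7.
D#7/C#: root D# is the dominant; dominant seventh chord there is V42.
G#m7: minor seventh chord on G# = scale degree 1 → i7.

i - iiø7 - V42 - i7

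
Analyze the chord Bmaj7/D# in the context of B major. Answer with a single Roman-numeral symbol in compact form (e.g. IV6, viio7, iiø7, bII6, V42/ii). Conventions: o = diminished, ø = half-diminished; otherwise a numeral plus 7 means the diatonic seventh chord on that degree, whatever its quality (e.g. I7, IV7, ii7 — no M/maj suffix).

I65

Stacked in thirds the chord is B-D#-F#-A#: a major seventh chord on B.
B is scale degree 1 in B major, and a major seventh chord on that degree is written I7.
With D# in the bass the chord is in first inversion, so the figured bass is 65.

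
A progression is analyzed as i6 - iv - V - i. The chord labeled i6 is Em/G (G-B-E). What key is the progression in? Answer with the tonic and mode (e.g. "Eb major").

E minor

The anchor chord is a minor triad on E, labeled i6.
If E is scale degree 1 and the mode makes that degree carry a minor triad, the tonic is E and the mode is minor.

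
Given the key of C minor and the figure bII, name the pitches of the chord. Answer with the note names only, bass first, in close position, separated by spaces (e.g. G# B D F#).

Db F Ab

bII is the Neapolitan chord — a major triad on the lowered second degree. In C minor that root is Db.
So the chord is Db-F-Ab, a major triad.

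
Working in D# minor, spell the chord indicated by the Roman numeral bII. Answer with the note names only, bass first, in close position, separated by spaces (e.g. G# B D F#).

E G# B

Scale degree 2 in D# minor is E#; lowering it a half step gives E. bII is the Neapolitan chord — a major triad on the lowered second degree.
So the chord is E-G#-B, a major triad.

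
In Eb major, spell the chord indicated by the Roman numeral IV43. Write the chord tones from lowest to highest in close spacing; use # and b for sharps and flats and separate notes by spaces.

Eb G Ab C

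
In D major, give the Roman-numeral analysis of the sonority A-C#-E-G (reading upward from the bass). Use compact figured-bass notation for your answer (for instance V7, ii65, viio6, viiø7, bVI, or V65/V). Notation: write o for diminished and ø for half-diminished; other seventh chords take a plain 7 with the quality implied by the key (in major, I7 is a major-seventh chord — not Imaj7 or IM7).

V7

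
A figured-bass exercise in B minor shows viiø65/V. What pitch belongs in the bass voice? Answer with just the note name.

The applied chord viiø65/V is rooted on E#: E#-G#-B-D#.
The figure 65 means first inversion — the third is in the bass.

G#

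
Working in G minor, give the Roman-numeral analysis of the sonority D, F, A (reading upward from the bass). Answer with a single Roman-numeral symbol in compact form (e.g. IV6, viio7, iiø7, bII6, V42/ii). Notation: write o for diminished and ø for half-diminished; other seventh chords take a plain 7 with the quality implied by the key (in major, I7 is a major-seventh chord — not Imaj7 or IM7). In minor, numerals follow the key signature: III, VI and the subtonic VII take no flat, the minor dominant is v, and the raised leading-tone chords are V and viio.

v

The pitches D-F-A form a minor triad rooted on D.
D is scale degree 5 in G minor, and a minor triad on that degree is written v.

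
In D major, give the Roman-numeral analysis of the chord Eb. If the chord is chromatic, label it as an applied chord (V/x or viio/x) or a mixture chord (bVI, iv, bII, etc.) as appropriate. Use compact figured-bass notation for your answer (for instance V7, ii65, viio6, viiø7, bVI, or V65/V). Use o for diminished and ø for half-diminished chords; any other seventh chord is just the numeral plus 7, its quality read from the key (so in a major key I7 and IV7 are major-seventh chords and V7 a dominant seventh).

bII

Stacked in thirds the chord is Eb-G-Bb: a major triad on Eb.
Eb is the lowered second degree of D major (diatonic 2 would be E). This is the Neapolitan chord — a major triad on the lowered second degree.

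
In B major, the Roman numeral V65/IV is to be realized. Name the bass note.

D#

The applied chord V65/IV is rooted on B: B-D#-F#-A.
The figure 65 means first inversion — the third is in the bass.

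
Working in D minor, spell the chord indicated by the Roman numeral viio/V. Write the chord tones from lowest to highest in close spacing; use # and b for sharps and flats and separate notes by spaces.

G# B D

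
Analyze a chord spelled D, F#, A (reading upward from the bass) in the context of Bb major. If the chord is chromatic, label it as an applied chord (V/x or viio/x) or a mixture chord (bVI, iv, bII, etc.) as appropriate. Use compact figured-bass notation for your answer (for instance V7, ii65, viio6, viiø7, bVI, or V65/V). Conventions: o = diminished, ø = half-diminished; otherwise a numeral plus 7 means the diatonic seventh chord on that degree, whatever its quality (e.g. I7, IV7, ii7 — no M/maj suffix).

V/vi

Stacked in thirds the chord is D-F#-A: a major triad on D.
D is not a diatonic chord root with this quality in Bb major, but it lies a perfect fifth above G (vi), so the chord functions as an applied dominant of vi.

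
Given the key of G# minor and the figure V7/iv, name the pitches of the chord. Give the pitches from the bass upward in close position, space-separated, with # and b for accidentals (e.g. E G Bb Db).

V7/iv is a secondary dominant — the dominant seventh of iv. iv in G# minor is C#, so the applied chord's root is G#, a perfect fifth above.
Building a dominant seventh chord on G# gives G#-B#-D#-F#.

G# B# D# F#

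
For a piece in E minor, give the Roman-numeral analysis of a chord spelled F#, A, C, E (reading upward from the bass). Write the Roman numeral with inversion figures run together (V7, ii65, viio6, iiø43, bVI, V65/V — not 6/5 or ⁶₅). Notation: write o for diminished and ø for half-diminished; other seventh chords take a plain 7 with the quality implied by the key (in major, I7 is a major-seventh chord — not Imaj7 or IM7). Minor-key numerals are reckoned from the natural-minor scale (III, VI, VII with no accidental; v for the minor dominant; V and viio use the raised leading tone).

iiø7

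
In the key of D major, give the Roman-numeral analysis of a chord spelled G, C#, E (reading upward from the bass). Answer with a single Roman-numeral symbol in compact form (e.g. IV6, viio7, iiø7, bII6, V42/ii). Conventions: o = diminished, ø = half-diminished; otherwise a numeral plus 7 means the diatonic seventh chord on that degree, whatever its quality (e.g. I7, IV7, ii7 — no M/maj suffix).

viio64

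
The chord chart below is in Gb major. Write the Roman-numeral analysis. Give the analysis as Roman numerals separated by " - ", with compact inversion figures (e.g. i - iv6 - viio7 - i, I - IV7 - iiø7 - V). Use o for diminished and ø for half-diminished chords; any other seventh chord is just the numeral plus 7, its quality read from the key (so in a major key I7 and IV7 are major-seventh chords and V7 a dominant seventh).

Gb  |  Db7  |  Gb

Gb has root Gb, degree 1 in Gb major, so I.
Db7 has root Db, degree 5 in Gb major, so V7.
Gb: major triad on Gb = scale degree 1 → I.

I - V7 - I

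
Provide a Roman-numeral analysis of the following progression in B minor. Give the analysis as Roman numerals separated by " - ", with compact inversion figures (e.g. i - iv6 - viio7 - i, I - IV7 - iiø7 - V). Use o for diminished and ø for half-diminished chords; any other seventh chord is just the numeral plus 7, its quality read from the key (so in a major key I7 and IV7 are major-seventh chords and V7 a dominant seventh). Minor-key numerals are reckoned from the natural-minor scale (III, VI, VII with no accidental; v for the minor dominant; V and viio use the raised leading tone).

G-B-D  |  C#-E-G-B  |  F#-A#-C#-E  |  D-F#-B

VI - iiø7 - V7 - i6

G-B-D: root G is the submediant; major triad there is VI.
C#-E-G-B has root C#, degree 2 in B minor, so iiø7.
F#-A#-C#-E has root F#, degree 5 in B minor, so V7.
D-F#-B has root B, degree 1 in B minor, so i6.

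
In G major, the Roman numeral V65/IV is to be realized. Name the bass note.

B

The applied chord V65/IV is rooted on G: G-B-D-F.
The figure 65 means first inversion — the third is in the bass.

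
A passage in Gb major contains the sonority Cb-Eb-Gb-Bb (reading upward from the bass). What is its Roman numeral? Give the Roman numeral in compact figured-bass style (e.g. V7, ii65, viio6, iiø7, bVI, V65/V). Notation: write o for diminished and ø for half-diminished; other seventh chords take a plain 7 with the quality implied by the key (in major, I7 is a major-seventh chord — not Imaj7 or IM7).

IV7

The pitches Cb-Eb-Gb-Bb form a major seventh chord rooted on Cb.
In Gb major, Cb is the subdominant; the diatonic major seventh chord there is IV7.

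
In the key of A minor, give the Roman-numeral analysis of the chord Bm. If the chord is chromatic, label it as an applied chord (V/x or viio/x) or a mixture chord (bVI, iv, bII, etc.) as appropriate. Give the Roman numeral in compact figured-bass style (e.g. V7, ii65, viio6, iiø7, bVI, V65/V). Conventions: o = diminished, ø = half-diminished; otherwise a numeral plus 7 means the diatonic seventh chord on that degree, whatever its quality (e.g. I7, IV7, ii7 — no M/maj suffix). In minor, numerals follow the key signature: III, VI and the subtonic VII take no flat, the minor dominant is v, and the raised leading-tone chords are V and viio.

ii

Stacked in thirds the chord is B-D-F#: a minor triad on B.
B is the second degree of A minor. This is the minor supertonic, borrowed from the parallel major (the Dorian ii).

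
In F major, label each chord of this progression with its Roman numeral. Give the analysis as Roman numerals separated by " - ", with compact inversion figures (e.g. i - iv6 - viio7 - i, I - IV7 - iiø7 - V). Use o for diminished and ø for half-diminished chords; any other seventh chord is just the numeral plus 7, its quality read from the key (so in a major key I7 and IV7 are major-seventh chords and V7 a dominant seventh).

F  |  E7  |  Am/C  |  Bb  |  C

I - V7/iii - iii6 - IV - V

F: root F is the tonic; major triad there is I.
E7: chromatic; E is V of iii, so V7/iii.
Am/C has root A, degree 3 in F major, so iii6.
Bb has root Bb, degree 4 in F major, so IV.
C: root C is the dominant; major triad there is V.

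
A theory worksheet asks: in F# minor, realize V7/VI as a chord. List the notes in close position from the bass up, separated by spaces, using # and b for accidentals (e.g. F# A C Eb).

The slash means an applied dominant: we want the dominant of VI. In F# minor, VI is D major, and its dominant is built on A.
Building a dominant seventh chord on A gives A-C#-E-G.

A C# E G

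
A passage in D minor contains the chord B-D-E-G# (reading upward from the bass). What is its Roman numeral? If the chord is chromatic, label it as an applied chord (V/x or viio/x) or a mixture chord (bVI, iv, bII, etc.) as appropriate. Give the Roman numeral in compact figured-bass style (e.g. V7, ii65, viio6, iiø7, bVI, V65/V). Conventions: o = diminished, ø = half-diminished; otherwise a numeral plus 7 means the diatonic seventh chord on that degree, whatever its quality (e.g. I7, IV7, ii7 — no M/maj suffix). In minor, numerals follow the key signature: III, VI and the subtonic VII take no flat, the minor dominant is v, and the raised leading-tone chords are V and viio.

V43/V

The pitches E-G#-B-D form a dominant seventh chord rooted on E.
E is not a diatonic chord root with this quality in D minor, but it lies a perfect fifth above A (V), so the chord functions as an applied dominant of V.
With B in the bass the chord is in second inversion, so the figured bass is 43.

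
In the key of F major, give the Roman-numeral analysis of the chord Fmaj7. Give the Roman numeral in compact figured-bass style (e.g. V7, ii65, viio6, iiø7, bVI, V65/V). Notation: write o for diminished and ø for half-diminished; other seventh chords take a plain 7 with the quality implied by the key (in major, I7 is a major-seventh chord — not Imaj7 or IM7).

The pitches F-A-C-E form a major seventh chord rooted on F.
F is scale degree 1 in F major, and a major seventh chord on that degree is written I7.

I7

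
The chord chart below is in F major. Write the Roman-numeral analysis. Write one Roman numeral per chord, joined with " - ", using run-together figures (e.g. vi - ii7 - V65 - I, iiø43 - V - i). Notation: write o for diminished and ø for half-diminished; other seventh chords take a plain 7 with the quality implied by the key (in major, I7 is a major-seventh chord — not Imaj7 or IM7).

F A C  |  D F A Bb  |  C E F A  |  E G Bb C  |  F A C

I - IV65 - I43 - V65 - I

F-A-C: major triad on F = scale degree 1 → I.
D-F-A-Bb: major seventh chord on Bb = scale degree 4 → IV65.
C-E-F-A: root F is the tonic; major seventh chord there is I43.
E-G-Bb-C: dominant seventh chord on C = scale degree 5 → V65.
F-A-C has root F, degree 1 in F major, so I.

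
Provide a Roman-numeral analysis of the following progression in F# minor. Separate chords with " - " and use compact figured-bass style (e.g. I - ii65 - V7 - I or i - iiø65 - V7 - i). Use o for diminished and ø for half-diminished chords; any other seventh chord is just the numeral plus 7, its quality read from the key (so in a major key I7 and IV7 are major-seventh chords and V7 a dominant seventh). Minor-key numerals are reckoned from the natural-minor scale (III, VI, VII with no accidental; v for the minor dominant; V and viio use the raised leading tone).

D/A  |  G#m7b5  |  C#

VI64 - iiø7 - V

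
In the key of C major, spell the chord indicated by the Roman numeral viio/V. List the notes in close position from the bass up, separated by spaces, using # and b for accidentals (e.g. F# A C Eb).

viio/V is a secondary leading-tone chord. The target V is G in C major; the applied chord is rooted a semitone below, on F#.
Building a diminished triad on F# gives F#-A-C.

F# A C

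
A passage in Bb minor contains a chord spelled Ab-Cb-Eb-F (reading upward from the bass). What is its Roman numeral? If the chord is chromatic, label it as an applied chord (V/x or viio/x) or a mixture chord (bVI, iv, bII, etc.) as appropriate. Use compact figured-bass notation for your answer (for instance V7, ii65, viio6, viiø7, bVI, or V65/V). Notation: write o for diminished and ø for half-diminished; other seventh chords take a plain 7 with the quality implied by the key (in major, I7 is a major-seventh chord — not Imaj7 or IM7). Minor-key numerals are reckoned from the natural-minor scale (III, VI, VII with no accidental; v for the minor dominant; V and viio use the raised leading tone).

viiø65/VI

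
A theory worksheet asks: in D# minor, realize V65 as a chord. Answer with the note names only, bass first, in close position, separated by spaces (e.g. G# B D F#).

C## E# G# A#

In D# minor, the dominant is A#. The dominant is major (leading tone raised), so V is a dominant seventh chord.
That chord is spelled A#-C##-E#-G#.
The figured bass 65 indicates first inversion, placing the third (C##) in the bass: C##-E#-G#-A#.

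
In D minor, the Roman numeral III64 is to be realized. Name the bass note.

III in D minor has root F; the chord is F-A-C.
The figure 64 means second inversion — the fifth is in the bass.

C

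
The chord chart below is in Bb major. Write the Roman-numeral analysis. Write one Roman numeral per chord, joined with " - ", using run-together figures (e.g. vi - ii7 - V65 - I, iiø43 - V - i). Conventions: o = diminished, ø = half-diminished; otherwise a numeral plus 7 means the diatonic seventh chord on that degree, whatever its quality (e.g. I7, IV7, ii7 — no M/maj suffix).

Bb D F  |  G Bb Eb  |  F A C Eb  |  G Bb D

I - IV6 - V7 - vi

Bb-D-F: major triad on Bb = scale degree 1 → I.
G-Bb-Eb: root Eb is the subdominant; major triad there is IV6.
F-A-C-Eb: root F is the dominant; dominant seventh chord there is V7.
G-Bb-D: root G is the submediant; minor triad there is vi.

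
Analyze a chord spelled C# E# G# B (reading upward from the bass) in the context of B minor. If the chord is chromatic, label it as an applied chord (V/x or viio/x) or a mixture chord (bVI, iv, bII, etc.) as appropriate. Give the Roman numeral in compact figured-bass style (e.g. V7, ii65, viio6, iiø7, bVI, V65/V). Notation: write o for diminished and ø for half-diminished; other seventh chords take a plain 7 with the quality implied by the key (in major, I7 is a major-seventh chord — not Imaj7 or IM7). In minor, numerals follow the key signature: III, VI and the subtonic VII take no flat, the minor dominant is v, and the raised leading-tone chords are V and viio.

V7/V

Stacked in thirds the chord is C#-E#-G#-B: a dominant seventh chord on C#.
C# is not a diatonic chord root with this quality in B minor, but it lies a perfect fifth above F# (V), so the chord functions as an applied dominant of V.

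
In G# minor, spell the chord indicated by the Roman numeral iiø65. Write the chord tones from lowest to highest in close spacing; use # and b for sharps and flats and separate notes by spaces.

In G# minor, the second degree is A#, and the diatonic chord built there is a half-diminished seventh chord.
That chord is spelled A#-C#-E-G#.
The figured bass 65 indicates first inversion, placing the third (C#) in the bass: C#-E-G#-A#.

C# E G# A#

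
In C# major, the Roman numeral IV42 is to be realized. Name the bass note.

E#

IV in C# major has root F#; the chord is F#-A#-C#-E#.
The figure 42 means third inversion — the seventh is in the bass.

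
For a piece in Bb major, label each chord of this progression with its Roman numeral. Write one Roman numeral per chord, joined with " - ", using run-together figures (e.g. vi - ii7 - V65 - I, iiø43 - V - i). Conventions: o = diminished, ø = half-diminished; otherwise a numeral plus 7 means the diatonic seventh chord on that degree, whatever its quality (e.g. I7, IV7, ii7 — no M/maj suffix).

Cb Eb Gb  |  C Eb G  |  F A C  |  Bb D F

bII - ii - V - I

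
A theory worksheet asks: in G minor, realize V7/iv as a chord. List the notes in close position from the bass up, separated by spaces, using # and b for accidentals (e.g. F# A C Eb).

G B D F

The slash means an applied dominant: we want the dominant of iv. In G minor, iv is C minor, and its dominant is built on G.
Building a dominant seventh chord on G gives G-B-D-F.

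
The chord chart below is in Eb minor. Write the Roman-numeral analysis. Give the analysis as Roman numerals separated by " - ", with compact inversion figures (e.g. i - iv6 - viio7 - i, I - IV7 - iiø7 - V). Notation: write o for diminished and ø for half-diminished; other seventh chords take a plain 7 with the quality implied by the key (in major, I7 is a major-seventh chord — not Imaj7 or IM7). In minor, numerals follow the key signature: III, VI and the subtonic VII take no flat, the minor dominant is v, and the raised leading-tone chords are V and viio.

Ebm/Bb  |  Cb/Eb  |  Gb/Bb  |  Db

i64 - VI6 - III6 - VII

Ebm/Bb: root Eb is the tonic; minor triad there is i64.
Cb/Eb: major triad on Cb = scale degree 6 → VI6.
Gb/Bb: major triad on Gb = scale degree 3 → III6.
Db: root Db is the subtonic; major triad there is VII.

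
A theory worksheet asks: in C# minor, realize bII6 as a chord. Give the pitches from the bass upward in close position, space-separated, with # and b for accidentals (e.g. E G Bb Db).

bII6 is the Neapolitan sixth — a major triad on the lowered second degree, here in its customary first inversion. In C# minor that root is D.
So the chord is D-F#-A, a major triad.
The figured bass 6 indicates first inversion, placing the third (F#) in the bass: F#-A-D.

F# A D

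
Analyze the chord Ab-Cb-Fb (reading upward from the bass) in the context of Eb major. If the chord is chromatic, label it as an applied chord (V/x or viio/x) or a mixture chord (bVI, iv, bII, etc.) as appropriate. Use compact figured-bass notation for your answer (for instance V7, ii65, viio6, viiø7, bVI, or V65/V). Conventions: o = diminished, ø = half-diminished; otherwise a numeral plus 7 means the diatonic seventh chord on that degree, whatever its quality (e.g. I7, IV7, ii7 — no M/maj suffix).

Stacked in thirds the chord is Fb-Ab-Cb: a major triad on Fb.
Fb is the lowered second degree of Eb major (diatonic 2 would be F). This is the Neapolitan sixth — a major triad on the lowered second degree, here in its customary first inversion.
With Ab in the bass the chord is in first inversion, so the figured bass is 6.

bII6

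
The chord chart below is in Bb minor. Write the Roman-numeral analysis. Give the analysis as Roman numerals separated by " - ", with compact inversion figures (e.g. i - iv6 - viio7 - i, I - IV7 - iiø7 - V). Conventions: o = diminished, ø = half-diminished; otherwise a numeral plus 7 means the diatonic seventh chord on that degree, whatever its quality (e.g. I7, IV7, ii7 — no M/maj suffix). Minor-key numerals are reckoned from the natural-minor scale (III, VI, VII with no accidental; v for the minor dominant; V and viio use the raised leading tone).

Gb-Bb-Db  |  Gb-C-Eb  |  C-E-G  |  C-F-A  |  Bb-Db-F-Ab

Gb-Bb-Db has root Gb, degree 6 in Bb minor, so VI.
Gb-C-Eb: diminished triad on C = scale degree 2 → iio64.
C-E-G: a major triad on C, the applied dominant of V → V/V.
C-F-A: major triad on F = scale degree 5 → V64.
Bb-Db-F-Ab: root Bb is the tonic; minor seventh chord there is i7.

VI - iio64 - V/V - V64 - i7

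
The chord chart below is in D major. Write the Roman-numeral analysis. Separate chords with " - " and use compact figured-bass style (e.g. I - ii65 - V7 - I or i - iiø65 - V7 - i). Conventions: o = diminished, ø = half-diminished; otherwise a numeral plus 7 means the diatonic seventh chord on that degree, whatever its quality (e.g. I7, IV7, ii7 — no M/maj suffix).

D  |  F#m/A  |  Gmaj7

D: root D is the tonic; major triad there is I.
F#m/A: minor triad on F# = scale degree 3 → iii6.
Gmaj7 has root G, degree 4 in D major, so IV7.

I - iii6 - IV7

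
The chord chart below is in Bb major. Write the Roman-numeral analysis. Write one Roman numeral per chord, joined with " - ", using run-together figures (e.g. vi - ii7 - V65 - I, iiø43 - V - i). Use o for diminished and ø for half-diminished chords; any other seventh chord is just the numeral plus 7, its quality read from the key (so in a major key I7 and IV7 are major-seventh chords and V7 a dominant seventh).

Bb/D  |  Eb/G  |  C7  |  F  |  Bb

I6 - IV6 - V7/V - V - I

Bb/D has root Bb, degree 1 in Bb major, so I6.
Eb/G: major triad on Eb = scale degree 4 → IV6.
C7: a dominant seventh chord on C, the applied dominant of V → V7/V.
F has root F, degree 5 in Bb major, so V.
Bb: root Bb is the tonic; major triad there is I.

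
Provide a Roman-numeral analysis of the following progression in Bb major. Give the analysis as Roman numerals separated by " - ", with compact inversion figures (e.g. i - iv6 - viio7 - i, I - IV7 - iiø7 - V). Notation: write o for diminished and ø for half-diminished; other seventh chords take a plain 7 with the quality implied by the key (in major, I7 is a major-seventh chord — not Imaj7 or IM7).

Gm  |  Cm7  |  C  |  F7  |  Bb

Gm: minor triad on G = scale degree 6 → vi.
Cm7 has root C, degree 2 in Bb major, so ii7.
C is the secondary dominant of V (major triad on C): V/V.
F7: dominant seventh chord on F = scale degree 5 → V7.
Bb: major triad on Bb = scale degree 1 → I.

vi - ii7 - V/V - V7 - I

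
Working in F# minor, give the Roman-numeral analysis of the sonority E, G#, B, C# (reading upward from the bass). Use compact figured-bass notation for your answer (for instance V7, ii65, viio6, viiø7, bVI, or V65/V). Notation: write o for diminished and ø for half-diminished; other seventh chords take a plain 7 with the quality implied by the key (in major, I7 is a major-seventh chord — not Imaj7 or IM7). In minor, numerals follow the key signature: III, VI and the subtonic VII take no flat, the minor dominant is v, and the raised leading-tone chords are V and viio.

Stacked in thirds the chord is C#-E-G#-B: a minor seventh chord on C#.
C# is scale degree 5 in F# minor, and a minor seventh chord on that degree is written v7.
With E in the bass the chord is in first inversion, so the figured bass is 65.

v65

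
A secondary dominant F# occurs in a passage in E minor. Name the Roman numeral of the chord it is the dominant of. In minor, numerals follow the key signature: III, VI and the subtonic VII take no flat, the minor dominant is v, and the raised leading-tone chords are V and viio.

V

The chord is a major triad on F#.
A dominant resolves down a perfect fifth: F# → B. In E minor, B is scale degree 5, i.e. V.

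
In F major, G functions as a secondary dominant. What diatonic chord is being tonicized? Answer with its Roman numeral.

The chord is a major triad on G.
A dominant resolves down a perfect fifth: G → C. In F major, C is scale degree 5, i.e. V.

V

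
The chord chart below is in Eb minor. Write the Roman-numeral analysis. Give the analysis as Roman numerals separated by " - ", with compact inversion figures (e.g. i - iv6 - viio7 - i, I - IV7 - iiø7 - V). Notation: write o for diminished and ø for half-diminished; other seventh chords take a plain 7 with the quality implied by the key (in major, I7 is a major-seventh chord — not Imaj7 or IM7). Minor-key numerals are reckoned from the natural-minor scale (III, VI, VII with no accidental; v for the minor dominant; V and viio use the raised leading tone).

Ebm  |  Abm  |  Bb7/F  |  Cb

i - iv - V43 - VI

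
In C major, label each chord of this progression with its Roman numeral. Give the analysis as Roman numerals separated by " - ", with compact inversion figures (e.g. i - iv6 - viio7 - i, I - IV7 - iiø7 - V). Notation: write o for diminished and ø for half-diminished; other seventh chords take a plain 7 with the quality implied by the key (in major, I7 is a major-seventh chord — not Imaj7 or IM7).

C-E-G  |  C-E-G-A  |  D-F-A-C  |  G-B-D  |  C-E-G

C-E-G has root C, degree 1 in C major, so I.
C-E-G-A: minor seventh chord on A = scale degree 6 → vi65.
D-F-A-C: minor seventh chord on D = scale degree 2 → ii7.
G-B-D has root G, degree 5 in C major, so V.
C-E-G: root C is the tonic; major triad there is I.

I - vi65 - ii7 - V - I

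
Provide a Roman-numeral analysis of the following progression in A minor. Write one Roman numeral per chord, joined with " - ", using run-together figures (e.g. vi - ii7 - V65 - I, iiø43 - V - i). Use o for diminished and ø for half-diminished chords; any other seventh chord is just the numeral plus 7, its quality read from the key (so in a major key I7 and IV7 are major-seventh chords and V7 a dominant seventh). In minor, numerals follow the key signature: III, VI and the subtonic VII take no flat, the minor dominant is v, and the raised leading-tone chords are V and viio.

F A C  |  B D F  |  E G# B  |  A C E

VI - iio - V - i

F-A-C: major triad on F = scale degree 6 → VI.
B-D-F: diminished triad on B = scale degree 2 → iio.
E-G#-B: major triad on E = scale degree 5 → V.
A-C-E: minor triad on A = scale degree 1 → i.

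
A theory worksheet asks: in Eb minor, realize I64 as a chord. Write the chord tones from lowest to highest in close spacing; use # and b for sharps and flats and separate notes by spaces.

Scale degree 1 in Eb minor is Eb; here the chord built on it is altered to a major triad. I64 is the major tonic (Picardy third), borrowed from the parallel major.
So the chord is Eb-G-Bb.
The figured bass 64 indicates second inversion, placing the fifth (Bb) in the bass: Bb-Eb-G.

Bb Eb G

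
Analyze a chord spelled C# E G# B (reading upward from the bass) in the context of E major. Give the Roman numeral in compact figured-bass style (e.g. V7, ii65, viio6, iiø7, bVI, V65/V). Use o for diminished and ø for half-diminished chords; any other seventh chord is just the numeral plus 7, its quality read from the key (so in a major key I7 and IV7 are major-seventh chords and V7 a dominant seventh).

Stacked in thirds the chord is C#-E-G#-B: a minor seventh chord on C#.
In E major, C# is the submediant; the diatonic minor seventh chord there is vi7.

vi7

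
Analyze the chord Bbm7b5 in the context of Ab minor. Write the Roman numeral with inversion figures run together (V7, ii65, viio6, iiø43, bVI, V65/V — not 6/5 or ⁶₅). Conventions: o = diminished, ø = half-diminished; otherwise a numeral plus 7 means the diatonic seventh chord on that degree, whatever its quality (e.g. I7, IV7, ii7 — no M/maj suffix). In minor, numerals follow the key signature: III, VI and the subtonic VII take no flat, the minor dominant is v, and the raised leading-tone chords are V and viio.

The pitches Bb-Db-Fb-Ab form a half-diminished seventh chord rooted on Bb.
In Ab minor, Bb is the supertonic; the diatonic half-diminished seventh chord there is iiø7.

iiø7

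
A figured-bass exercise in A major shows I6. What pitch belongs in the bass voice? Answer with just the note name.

I in A major has root A; the chord is A-C#-E.
The figure 6 means first inversion — the third is in the bass.

C#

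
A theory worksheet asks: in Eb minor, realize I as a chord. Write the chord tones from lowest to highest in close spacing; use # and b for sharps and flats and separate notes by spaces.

I is the major tonic (Picardy third), borrowed from the parallel major. In Eb minor that root is Eb.
So the chord is Eb-G-Bb, a major triad.

Eb G Bb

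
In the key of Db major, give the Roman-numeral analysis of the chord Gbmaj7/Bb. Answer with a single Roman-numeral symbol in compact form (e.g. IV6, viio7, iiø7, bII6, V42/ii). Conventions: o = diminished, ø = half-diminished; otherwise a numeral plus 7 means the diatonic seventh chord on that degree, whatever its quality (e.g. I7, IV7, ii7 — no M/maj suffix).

The pitches Gb-Bb-Db-F form a major seventh chord rooted on Gb.
In Db major, Gb is the subdominant; the diatonic major seventh chord there is IV7.
With Bb in the bass the chord is in first inversion, so the figured bass is 65.

IV65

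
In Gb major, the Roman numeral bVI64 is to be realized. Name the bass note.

Bbb

bVI in Gb major has root Ebb; the chord is Ebb-Gb-Bbb.
The figure 64 means second inversion — the fifth is in the bass.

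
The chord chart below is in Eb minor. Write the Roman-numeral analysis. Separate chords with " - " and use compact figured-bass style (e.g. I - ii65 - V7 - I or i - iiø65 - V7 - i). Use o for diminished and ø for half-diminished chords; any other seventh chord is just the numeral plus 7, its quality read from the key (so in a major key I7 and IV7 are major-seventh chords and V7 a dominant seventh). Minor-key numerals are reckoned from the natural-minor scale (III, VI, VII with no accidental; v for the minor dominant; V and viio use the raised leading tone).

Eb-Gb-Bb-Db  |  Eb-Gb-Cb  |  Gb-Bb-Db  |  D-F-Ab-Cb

Eb-Gb-Bb-Db: root Eb is the tonic; minor seventh chord there is i7.
Eb-Gb-Cb: root Cb is the submediant; major triad there is VI6.
Gb-Bb-Db: major triad on Gb = scale degree 3 → III.
D-F-Ab-Cb has root D, degree 7 in Eb minor, so viio7.

i7 - VI6 - III - viio7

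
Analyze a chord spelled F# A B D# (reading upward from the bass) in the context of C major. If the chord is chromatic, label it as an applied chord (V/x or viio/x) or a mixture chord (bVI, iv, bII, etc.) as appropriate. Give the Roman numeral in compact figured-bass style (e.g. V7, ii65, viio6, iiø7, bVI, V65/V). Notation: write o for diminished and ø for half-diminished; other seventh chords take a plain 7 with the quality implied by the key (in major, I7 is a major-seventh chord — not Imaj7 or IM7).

Stacked in thirds the chord is B-D#-F#-A: a dominant seventh chord on B.
B is not a diatonic chord root with this quality in C major, but it lies a perfect fifth above E (iii), so the chord functions as an applied dominant of iii.
With F# in the bass the chord is in second inversion, so the figured bass is 43.

V43/iii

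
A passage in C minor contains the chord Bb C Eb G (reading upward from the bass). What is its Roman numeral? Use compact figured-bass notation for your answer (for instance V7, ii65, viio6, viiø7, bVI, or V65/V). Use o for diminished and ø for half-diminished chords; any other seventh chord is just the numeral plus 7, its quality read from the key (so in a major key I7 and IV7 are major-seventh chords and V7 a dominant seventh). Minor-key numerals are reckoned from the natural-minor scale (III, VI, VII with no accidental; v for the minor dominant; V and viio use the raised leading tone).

i42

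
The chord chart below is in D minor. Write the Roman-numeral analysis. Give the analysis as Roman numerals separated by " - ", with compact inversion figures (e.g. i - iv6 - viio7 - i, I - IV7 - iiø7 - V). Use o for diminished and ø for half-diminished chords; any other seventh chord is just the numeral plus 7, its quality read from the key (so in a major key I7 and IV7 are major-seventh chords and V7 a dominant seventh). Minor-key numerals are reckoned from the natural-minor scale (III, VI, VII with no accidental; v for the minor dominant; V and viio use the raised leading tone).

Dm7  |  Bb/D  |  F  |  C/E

i7 - VI6 - III - VII6

Dm7: minor seventh chord on D = scale degree 1 → i7.
Bb/D has root Bb, degree 6 in D minor, so VI6.
F: root F is the mediant; major triad there is III.
C/E has root C, degree 7 in D minor, so VII6.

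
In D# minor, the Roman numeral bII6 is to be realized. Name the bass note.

bII in D# minor has root E; the chord is E-G#-B.
The figure 6 means first inversion — the third is in the bass.

G#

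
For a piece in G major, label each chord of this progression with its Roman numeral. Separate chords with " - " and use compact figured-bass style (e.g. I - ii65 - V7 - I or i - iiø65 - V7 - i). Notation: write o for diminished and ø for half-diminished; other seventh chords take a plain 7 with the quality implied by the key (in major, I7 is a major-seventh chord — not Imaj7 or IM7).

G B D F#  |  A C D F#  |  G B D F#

I7 - V43 - I7

G-B-D-F# has root G, degree 1 in G major, so I7.
A-C-D-F#: root D is the dominant; dominant seventh chord there is V43.
G-B-D-F# has root G, degree 1 in G major, so I7.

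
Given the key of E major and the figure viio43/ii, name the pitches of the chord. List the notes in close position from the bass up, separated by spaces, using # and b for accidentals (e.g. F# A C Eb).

B D E# G#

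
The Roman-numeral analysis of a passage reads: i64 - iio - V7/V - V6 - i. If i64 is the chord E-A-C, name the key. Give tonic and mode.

The chord Am/E is a minor triad rooted on A; its label is i64.
If A is scale degree 1 and the mode makes that degree carry a minor triad, the tonic is A and the mode is minor.

A minor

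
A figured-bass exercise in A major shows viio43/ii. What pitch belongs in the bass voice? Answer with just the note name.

The applied chord viio43/ii is rooted on A#: A#-C#-E-G.
The figure 43 means second inversion — the fifth is in the bass.

E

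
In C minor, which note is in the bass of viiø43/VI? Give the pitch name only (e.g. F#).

The applied chord viiø43/VI is rooted on G: G-Bb-Db-F.
The figure 43 means second inversion — the fifth is in the bass.

Db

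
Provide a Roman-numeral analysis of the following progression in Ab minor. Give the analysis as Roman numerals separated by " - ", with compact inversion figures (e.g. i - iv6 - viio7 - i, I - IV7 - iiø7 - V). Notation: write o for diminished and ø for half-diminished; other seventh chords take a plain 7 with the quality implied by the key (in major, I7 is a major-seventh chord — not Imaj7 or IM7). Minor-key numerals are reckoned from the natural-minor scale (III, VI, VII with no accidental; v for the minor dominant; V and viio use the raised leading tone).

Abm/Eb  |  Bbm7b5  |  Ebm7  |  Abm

i64 - iiø7 - v7 - i

Abm/Eb: minor triad on Ab = scale degree 1 → i64.
Bbm7b5: half-diminished seventh chord on Bb = scale degree 2 → iiø7.
Ebm7: root Eb is the dominant; minor seventh chord there is v7.
Abm: root Ab is the tonic; minor triad there is i.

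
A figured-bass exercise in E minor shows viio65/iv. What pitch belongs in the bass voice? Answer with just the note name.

B

The applied chord viio65/iv is rooted on G#: G#-B-D-F.
The figure 65 means first inversion — the third is in the bass.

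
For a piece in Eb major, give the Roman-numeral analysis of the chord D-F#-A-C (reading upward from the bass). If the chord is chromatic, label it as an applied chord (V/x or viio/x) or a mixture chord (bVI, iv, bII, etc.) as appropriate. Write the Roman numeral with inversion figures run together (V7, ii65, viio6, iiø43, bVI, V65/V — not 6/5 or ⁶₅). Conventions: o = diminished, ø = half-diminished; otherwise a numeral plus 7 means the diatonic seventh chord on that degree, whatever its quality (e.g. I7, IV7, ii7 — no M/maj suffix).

V7/iii

Stacked in thirds the chord is D-F#-A-C: a dominant seventh chord on D.
D is not a diatonic chord root with this quality in Eb major, but it lies a perfect fifth above G (iii), so the chord functions as an applied dominant of iii.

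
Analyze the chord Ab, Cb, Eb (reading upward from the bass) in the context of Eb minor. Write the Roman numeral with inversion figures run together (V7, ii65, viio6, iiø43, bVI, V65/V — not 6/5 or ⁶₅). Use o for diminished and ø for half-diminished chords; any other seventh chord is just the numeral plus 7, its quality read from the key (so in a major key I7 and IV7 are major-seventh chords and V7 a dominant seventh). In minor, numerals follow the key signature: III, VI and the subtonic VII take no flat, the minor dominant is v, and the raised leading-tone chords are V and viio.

iv

The pitches Ab-Cb-Eb form a minor triad rooted on Ab.
In Eb minor, Ab is the subdominant; the diatonic minor triad there is iv.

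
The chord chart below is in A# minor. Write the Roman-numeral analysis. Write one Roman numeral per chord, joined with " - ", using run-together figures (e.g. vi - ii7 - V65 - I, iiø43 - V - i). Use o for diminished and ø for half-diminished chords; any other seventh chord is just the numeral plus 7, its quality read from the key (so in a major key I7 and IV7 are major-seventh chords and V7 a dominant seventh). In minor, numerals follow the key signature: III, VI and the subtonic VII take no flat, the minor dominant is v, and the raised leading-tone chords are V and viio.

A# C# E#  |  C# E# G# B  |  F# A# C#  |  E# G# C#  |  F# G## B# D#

i - V7/VI - VI - III6 - viio42

A#-C#-E#: root A# is the tonic; minor triad there is i.
C#-E#-G#-B: chromatic; C# is V of VI, so V7/VI.
F#-A#-C#: major triad on F# = scale degree 6 → VI.
E#-G#-C# has root C#, degree 3 in A# minor, so III6.
F#-G##-B#-D#: root G## is the leading tone; fully diminished seventh chord there is viio42.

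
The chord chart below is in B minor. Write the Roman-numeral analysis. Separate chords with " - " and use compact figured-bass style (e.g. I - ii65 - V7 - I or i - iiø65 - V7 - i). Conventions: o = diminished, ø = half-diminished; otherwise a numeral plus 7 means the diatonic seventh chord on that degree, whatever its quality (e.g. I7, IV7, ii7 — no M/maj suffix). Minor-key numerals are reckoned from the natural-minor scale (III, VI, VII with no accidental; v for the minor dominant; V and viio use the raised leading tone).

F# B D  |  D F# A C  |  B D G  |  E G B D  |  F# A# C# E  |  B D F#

F#-B-D: root B is the tonic; minor triad there is i64.
D-F#-A-C is the secondary dominant of VI (dominant seventh chord on D): V7/VI.
B-D-G: major triad on G = scale degree 6 → VI6.
E-G-B-D: root E is the subdominant; minor seventh chord there is iv7.
F#-A#-C#-E: dominant seventh chord on F# = scale degree 5 → V7.
B-D-F#: root B is the tonic; minor triad there is i.

i64 - V7/VI - VI6 - iv7 - V7 - i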